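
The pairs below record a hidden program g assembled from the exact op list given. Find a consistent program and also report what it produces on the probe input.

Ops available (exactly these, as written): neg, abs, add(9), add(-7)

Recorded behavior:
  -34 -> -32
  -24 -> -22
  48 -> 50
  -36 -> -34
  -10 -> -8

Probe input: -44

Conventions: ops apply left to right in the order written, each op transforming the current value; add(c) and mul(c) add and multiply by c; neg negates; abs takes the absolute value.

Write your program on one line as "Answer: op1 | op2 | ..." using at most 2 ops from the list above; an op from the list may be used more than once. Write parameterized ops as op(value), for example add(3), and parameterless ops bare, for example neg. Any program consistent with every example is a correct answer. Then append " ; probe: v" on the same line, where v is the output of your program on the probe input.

add(9) | add(-7) ; probe: -42

Check, running the answer program on each example:
  -34 -> -25 -> -32
  -24 -> -15 -> -22
  48 -> 57 -> 50
  -36 -> -27 -> -34
  -10 -> -1 -> -8
  probe: -44 -> -35 -> -42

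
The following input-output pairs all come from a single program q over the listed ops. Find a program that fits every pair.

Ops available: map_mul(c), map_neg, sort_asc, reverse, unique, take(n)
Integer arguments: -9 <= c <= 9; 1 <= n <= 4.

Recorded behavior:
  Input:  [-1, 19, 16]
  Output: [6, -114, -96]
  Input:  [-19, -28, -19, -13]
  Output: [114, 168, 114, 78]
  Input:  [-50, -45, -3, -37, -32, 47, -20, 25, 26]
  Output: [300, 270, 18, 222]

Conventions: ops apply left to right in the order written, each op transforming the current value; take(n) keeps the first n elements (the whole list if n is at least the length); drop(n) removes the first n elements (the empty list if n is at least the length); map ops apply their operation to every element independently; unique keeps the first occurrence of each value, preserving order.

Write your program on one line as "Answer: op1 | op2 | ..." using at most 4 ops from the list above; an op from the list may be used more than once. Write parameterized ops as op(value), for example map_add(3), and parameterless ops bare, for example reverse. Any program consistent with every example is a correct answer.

take(4) | map_neg | map_mul(6)

Check, running the answer program on each example:
  [-1, 19, 16] -> [-1, 19, 16] -> [1, -19, -16] -> [6, -114, -96]
  [-19, -28, -19, -13] -> [-19, -28, -19, -13] -> [19, 28, 19, 13] -> [114, 168, 114, 78]
  [-50, -45, -3, -37, -32, 47, -20, 25, 26] -> [-50, -45, -3, -37] -> [50, 45, 3, 37] -> [300, 270, 18, 222]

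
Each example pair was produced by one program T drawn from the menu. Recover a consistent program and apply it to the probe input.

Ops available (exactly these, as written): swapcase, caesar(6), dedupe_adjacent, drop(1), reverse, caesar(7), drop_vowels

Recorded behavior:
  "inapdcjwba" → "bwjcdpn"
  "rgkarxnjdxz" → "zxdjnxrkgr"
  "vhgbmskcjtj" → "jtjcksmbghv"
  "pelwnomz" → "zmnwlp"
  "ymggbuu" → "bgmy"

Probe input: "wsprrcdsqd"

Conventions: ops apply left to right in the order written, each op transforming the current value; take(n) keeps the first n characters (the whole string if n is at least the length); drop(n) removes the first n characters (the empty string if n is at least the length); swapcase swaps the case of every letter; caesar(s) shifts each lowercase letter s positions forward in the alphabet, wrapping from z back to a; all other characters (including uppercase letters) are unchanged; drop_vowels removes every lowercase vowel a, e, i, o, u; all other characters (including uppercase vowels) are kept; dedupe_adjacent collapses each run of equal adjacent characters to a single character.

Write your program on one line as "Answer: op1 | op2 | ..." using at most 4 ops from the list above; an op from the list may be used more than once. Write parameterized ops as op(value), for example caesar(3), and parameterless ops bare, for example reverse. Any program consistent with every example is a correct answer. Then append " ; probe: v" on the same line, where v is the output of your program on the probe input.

reverse | dedupe_adjacent | drop_vowels ; probe: "dqsdcrpsw"

Check, running the answer program on each example:
  "inapdcjwba" -> "abwjcdpani" -> "abwjcdpani" -> "bwjcdpn"
  "rgkarxnjdxz" -> "zxdjnxrakgr" -> "zxdjnxrakgr" -> "zxdjnxrkgr"
  "vhgbmskcjtj" -> "jtjcksmbghv" -> "jtjcksmbghv" -> "jtjcksmbghv"
  "pelwnomz" -> "zmonwlep" -> "zmonwlep" -> "zmnwlp"
  "ymggbuu" -> "uubggmy" -> "ubgmy" -> "bgmy"
  probe: "wsprrcdsqd" -> "dqsdcrrpsw" -> "dqsdcrpsw" -> "dqsdcrpsw"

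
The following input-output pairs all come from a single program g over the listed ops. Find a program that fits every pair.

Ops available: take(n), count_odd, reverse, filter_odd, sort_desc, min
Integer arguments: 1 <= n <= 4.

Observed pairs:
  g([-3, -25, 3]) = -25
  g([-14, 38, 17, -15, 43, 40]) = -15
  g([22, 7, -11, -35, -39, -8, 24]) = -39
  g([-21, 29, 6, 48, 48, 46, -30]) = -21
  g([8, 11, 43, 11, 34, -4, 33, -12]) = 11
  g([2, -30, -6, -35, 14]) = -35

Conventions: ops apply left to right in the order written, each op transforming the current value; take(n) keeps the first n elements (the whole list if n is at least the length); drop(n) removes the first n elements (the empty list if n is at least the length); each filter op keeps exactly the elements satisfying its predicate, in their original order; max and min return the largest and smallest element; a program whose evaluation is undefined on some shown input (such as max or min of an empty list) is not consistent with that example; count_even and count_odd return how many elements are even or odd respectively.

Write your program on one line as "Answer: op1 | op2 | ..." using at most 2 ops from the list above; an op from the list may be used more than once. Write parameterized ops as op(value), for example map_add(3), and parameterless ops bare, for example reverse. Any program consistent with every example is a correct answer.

filter_odd | min

Check, running the answer program on each example:
  [-3, -25, 3] -> [-3, -25, 3] -> -25
  [-14, 38, 17, -15, 43, 40] -> [17, -15, 43] -> -15
  [22, 7, -11, -35, -39, -8, 24] -> [7, -11, -35, -39] -> -39
  [-21, 29, 6, 48, 48, 46, -30] -> [-21, 29] -> -21
  [8, 11, 43, 11, 34, -4, 33, -12] -> [11, 43, 11, 33] -> 11
  [2, -30, -6, -35, 14] -> [-35] -> -35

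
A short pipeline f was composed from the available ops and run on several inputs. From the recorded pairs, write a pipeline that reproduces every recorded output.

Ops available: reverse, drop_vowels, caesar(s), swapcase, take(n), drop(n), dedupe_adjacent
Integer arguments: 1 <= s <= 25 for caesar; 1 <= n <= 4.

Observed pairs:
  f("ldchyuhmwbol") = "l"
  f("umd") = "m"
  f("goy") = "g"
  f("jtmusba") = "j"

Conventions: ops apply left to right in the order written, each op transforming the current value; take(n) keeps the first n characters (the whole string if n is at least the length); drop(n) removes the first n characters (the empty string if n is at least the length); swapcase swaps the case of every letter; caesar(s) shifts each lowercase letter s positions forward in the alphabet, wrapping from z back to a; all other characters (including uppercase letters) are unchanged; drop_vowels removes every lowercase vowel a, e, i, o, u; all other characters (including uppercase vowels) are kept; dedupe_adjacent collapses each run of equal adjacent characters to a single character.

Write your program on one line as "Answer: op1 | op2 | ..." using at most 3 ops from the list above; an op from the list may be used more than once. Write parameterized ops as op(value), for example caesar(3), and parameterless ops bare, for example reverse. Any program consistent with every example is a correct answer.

drop_vowels | take(1)

Check, running the answer program on each example:
  "ldchyuhmwbol" -> "ldchyhmwbl" -> "l"
  "umd" -> "md" -> "m"
  "goy" -> "gy" -> "g"
  "jtmusba" -> "jtmsb" -> "j"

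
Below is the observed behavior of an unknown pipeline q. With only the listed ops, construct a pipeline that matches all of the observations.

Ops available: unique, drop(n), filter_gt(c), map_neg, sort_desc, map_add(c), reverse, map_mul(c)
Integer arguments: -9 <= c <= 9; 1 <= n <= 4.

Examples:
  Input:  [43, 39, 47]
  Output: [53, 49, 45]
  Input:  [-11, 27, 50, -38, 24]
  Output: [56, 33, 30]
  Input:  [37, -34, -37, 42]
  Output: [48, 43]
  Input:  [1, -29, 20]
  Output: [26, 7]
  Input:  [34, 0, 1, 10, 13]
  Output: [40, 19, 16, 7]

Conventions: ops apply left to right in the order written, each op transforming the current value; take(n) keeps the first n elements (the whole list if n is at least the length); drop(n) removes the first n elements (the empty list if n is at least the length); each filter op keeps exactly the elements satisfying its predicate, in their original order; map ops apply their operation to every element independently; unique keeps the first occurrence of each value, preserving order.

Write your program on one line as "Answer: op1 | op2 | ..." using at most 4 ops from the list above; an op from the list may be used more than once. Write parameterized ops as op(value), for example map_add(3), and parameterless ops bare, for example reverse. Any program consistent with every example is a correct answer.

sort_desc | map_add(6) | filter_gt(6)

Check, running the answer program on each example:
  [43, 39, 47] -> [47, 43, 39] -> [53, 49, 45] -> [53, 49, 45]
  [-11, 27, 50, -38, 24] -> [50, 27, 24, -11, -38] -> [56, 33, 30, -5, -32] -> [56, 33, 30]
  [37, -34, -37, 42] -> [42, 37, -34, -37] -> [48, 43, -28, -31] -> [48, 43]
  [1, -29, 20] -> [20, 1, -29] -> [26, 7, -23] -> [26, 7]
  [34, 0, 1, 10, 13] -> [34, 13, 10, 1, 0] -> [40, 19, 16, 7, 6] -> [40, 19, 16, 7]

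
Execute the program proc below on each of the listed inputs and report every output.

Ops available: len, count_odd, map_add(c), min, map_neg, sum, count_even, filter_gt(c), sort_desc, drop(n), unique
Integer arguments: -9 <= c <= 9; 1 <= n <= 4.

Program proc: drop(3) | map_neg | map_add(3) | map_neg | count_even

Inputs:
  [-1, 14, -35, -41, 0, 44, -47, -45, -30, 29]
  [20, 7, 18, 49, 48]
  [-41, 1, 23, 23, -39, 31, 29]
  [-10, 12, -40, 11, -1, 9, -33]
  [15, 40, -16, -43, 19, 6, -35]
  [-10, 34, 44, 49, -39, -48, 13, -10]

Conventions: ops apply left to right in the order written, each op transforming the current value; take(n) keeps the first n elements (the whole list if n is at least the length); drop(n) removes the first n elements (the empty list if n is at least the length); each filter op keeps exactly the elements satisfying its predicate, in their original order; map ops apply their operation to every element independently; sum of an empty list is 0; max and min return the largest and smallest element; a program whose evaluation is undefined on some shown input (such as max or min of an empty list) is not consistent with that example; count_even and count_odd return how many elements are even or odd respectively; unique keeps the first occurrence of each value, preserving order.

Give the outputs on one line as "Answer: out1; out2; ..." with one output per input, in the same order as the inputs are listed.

Execution, op by op:
  [-1, 14, -35, -41, 0, 44, -47, -45, -30, 29] -> [-41, 0, 44, -47, -45, -30, 29] -> [41, 0, -44, 47, 45, 30, -29] -> [44, 3, -41, 50, 48, 33, -26] -> [-44, -3, 41, -50, -48, -33, 26] -> 4
  [20, 7, 18, 49, 48] -> [49, 48] -> [-49, -48] -> [-46, -45] -> [46, 45] -> 1
  [-41, 1, 23, 23, -39, 31, 29] -> [23, -39, 31, 29] -> [-23, 39, -31, -29] -> [-20, 42, -28, -26] -> [20, -42, 28, 26] -> 4
  [-10, 12, -40, 11, -1, 9, -33] -> [11, -1, 9, -33] -> [-11, 1, -9, 33] -> [-8, 4, -6, 36] -> [8, -4, 6, -36] -> 4
  [15, 40, -16, -43, 19, 6, -35] -> [-43, 19, 6, -35] -> [43, -19, -6, 35] -> [46, -16, -3, 38] -> [-46, 16, 3, -38] -> 3
  [-10, 34, 44, 49, -39, -48, 13, -10] -> [49, -39, -48, 13, -10] -> [-49, 39, 48, -13, 10] -> [-46, 42, 51, -10, 13] -> [46, -42, -51, 10, -13] -> 3

4; 1; 4; 4; 3; 3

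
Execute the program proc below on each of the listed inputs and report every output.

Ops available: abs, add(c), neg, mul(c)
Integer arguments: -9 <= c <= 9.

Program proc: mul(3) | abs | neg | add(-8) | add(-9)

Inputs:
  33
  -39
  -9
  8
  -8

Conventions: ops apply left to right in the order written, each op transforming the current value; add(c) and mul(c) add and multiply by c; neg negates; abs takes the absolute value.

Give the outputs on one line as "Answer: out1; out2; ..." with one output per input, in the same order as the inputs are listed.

-116; -134; -44; -41; -41

Execution, op by op:
  33 -> 99 -> 99 -> -99 -> -107 -> -116
  -39 -> -117 -> 117 -> -117 -> -125 -> -134
  -9 -> -27 -> 27 -> -27 -> -35 -> -44
  8 -> 24 -> 24 -> -24 -> -32 -> -41
  -8 -> -24 -> 24 -> -24 -> -32 -> -41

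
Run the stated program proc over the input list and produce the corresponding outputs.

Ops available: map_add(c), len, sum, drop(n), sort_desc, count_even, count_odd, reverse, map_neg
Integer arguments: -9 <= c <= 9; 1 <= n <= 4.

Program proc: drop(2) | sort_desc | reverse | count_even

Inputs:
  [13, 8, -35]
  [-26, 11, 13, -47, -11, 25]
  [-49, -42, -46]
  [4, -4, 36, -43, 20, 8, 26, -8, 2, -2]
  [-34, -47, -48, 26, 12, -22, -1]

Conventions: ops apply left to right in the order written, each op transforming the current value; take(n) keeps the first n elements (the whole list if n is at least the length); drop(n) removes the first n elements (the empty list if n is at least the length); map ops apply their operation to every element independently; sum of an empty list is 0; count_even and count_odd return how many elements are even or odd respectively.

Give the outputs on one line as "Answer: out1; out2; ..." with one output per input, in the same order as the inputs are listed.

0; 0; 1; 7; 4

Execution, op by op:
  [13, 8, -35] -> [-35] -> [-35] -> [-35] -> 0
  [-26, 11, 13, -47, -11, 25] -> [13, -47, -11, 25] -> [25, 13, -11, -47] -> [-47, -11, 13, 25] -> 0
  [-49, -42, -46] -> [-46] -> [-46] -> [-46] -> 1
  [4, -4, 36, -43, 20, 8, 26, -8, 2, -2] -> [36, -43, 20, 8, 26, -8, 2, -2] -> [36, 26, 20, 8, 2, -2, -8, -43] -> [-43, -8, -2, 2, 8, 20, 26, 36] -> 7
  [-34, -47, -48, 26, 12, -22, -1] -> [-48, 26, 12, -22, -1] -> [26, 12, -1, -22, -48] -> [-48, -22, -1, 12, 26] -> 4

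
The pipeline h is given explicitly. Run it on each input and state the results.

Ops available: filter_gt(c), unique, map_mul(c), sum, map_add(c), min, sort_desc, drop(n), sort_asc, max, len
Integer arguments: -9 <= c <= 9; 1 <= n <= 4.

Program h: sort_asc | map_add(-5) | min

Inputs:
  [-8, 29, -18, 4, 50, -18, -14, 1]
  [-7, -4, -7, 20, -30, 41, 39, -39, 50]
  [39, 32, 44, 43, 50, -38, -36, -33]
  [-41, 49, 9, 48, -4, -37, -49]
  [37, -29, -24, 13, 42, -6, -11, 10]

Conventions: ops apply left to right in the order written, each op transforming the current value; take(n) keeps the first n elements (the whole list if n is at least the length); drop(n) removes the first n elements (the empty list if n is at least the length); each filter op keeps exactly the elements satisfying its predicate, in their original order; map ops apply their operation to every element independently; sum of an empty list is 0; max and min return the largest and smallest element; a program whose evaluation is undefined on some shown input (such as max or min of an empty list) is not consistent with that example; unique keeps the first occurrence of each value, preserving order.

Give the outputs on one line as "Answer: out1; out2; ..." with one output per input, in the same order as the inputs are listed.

Execution, op by op:
  [-8, 29, -18, 4, 50, -18, -14, 1] -> [-18, -18, -14, -8, 1, 4, 29, 50] -> [-23, -23, -19, -13, -4, -1, 24, 45] -> -23
  [-7, -4, -7, 20, -30, 41, 39, -39, 50] -> [-39, -30, -7, -7, -4, 20, 39, 41, 50] -> [-44, -35, -12, -12, -9, 15, 34, 36, 45] -> -44
  [39, 32, 44, 43, 50, -38, -36, -33] -> [-38, -36, -33, 32, 39, 43, 44, 50] -> [-43, -41, -38, 27, 34, 38, 39, 45] -> -43
  [-41, 49, 9, 48, -4, -37, -49] -> [-49, -41, -37, -4, 9, 48, 49] -> [-54, -46, -42, -9, 4, 43, 44] -> -54
  [37, -29, -24, 13, 42, -6, -11, 10] -> [-29, -24, -11, -6, 10, 13, 37, 42] -> [-34, -29, -16, -11, 5, 8, 32, 37] -> -34

-23; -44; -43; -54; -34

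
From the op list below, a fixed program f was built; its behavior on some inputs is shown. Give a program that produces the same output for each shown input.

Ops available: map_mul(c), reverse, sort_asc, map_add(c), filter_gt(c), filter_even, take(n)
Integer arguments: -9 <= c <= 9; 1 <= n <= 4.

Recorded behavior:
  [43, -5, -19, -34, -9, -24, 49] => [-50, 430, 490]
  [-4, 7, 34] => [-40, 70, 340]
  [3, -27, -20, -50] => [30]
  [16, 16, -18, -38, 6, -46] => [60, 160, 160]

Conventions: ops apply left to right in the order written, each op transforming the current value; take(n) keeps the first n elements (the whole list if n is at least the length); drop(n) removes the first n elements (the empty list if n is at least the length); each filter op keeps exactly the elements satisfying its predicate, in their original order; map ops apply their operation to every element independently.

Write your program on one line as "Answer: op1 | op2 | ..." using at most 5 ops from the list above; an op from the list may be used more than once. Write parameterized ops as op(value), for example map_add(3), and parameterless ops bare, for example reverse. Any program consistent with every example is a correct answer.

filter_gt(-9) | map_mul(-5) | map_mul(-2) | sort_asc

Check, running the answer program on each example:
  [43, -5, -19, -34, -9, -24, 49] -> [43, -5, 49] -> [-215, 25, -245] -> [430, -50, 490] -> [-50, 430, 490]
  [-4, 7, 34] -> [-4, 7, 34] -> [20, -35, -170] -> [-40, 70, 340] -> [-40, 70, 340]
  [3, -27, -20, -50] -> [3] -> [-15] -> [30] -> [30]
  [16, 16, -18, -38, 6, -46] -> [16, 16, 6] -> [-80, -80, -30] -> [160, 160, 60] -> [60, 160, 160]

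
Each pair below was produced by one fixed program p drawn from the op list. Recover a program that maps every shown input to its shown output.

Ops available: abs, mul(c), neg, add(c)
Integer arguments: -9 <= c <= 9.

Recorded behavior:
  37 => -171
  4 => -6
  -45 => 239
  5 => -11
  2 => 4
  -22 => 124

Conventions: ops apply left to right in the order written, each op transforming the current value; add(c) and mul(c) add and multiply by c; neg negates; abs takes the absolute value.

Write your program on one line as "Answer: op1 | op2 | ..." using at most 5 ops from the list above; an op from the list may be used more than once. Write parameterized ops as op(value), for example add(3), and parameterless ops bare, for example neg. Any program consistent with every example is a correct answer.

mul(-1) | add(1) | mul(-5) | mul(-1) | add(9)

Check, running the answer program on each example:
  37 -> -37 -> -36 -> 180 -> -180 -> -171
  4 -> -4 -> -3 -> 15 -> -15 -> -6
  -45 -> 45 -> 46 -> -230 -> 230 -> 239
  5 -> -5 -> -4 -> 20 -> -20 -> -11
  2 -> -2 -> -1 -> 5 -> -5 -> 4
  -22 -> 22 -> 23 -> -115 -> 115 -> 124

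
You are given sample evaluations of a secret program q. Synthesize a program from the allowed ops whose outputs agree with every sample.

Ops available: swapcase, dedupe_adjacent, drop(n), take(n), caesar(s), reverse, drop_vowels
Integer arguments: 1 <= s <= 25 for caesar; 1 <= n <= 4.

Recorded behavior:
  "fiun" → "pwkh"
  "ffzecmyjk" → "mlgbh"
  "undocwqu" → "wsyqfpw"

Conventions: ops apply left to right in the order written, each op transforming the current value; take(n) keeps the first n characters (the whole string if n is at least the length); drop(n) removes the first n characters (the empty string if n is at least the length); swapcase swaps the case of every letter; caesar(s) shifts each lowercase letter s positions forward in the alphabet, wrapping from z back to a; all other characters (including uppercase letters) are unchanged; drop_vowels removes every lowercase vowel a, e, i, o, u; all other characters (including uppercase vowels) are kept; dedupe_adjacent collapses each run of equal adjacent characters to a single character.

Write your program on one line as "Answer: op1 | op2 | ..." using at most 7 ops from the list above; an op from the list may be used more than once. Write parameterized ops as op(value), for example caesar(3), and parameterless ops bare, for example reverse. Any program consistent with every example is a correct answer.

reverse | caesar(15) | caesar(12) | caesar(1) | drop_vowels | dedupe_adjacent

Check, running the answer program on each example:
  "fiun" -> "nuif" -> "cjxu" -> "ovjg" -> "pwkh" -> "pwkh" -> "pwkh"
  "ffzecmyjk" -> "kjymcezff" -> "zynbrtouu" -> "lkzndfagg" -> "mlaoegbhh" -> "mlgbhh" -> "mlgbh"
  "undocwqu" -> "uqwcodnu" -> "jflrdscj" -> "vrxdpeov" -> "wsyeqfpw" -> "wsyqfpw" -> "wsyqfpw"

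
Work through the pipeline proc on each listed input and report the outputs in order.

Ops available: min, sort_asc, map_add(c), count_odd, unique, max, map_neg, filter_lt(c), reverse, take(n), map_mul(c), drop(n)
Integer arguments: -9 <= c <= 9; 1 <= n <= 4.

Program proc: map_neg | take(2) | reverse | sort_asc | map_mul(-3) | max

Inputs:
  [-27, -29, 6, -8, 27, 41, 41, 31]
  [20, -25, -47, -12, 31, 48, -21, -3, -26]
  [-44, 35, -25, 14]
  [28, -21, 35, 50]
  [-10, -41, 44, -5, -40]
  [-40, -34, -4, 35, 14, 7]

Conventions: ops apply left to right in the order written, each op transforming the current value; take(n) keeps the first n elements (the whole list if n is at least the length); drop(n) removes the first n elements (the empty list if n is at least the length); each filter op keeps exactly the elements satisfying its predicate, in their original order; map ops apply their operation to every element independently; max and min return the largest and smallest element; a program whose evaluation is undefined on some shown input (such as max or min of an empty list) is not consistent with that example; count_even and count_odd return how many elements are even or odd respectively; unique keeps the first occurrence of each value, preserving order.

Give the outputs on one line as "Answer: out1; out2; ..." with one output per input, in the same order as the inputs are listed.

Execution, op by op:
  [-27, -29, 6, -8, 27, 41, 41, 31] -> [27, 29, -6, 8, -27, -41, -41, -31] -> [27, 29] -> [29, 27] -> [27, 29] -> [-81, -87] -> -81
  [20, -25, -47, -12, 31, 48, -21, -3, -26] -> [-20, 25, 47, 12, -31, -48, 21, 3, 26] -> [-20, 25] -> [25, -20] -> [-20, 25] -> [60, -75] -> 60
  [-44, 35, -25, 14] -> [44, -35, 25, -14] -> [44, -35] -> [-35, 44] -> [-35, 44] -> [105, -132] -> 105
  [28, -21, 35, 50] -> [-28, 21, -35, -50] -> [-28, 21] -> [21, -28] -> [-28, 21] -> [84, -63] -> 84
  [-10, -41, 44, -5, -40] -> [10, 41, -44, 5, 40] -> [10, 41] -> [41, 10] -> [10, 41] -> [-30, -123] -> -30
  [-40, -34, -4, 35, 14, 7] -> [40, 34, 4, -35, -14, -7] -> [40, 34] -> [34, 40] -> [34, 40] -> [-102, -120] -> -102

-81; 60; 105; 84; -30; -102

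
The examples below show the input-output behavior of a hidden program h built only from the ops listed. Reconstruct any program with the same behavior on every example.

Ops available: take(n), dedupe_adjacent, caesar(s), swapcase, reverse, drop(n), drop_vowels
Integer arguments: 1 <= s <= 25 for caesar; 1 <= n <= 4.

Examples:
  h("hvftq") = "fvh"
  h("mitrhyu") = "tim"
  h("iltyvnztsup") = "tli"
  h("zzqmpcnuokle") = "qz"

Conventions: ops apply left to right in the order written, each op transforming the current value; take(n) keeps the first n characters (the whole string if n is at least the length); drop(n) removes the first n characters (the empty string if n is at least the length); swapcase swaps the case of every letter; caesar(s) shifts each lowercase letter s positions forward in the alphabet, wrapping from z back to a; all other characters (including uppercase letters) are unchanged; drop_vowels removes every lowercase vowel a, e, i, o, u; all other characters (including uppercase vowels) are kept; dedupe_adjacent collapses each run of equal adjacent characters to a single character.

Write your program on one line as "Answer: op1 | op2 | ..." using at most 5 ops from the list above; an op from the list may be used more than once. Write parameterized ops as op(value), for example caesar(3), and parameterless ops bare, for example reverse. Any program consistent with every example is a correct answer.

take(3) | swapcase | reverse | dedupe_adjacent | swapcase

Check, running the answer program on each example:
  "hvftq" -> "hvf" -> "HVF" -> "FVH" -> "FVH" -> "fvh"
  "mitrhyu" -> "mit" -> "MIT" -> "TIM" -> "TIM" -> "tim"
  "iltyvnztsup" -> "ilt" -> "ILT" -> "TLI" -> "TLI" -> "tli"
  "zzqmpcnuokle" -> "zzq" -> "ZZQ" -> "QZZ" -> "QZ" -> "qz"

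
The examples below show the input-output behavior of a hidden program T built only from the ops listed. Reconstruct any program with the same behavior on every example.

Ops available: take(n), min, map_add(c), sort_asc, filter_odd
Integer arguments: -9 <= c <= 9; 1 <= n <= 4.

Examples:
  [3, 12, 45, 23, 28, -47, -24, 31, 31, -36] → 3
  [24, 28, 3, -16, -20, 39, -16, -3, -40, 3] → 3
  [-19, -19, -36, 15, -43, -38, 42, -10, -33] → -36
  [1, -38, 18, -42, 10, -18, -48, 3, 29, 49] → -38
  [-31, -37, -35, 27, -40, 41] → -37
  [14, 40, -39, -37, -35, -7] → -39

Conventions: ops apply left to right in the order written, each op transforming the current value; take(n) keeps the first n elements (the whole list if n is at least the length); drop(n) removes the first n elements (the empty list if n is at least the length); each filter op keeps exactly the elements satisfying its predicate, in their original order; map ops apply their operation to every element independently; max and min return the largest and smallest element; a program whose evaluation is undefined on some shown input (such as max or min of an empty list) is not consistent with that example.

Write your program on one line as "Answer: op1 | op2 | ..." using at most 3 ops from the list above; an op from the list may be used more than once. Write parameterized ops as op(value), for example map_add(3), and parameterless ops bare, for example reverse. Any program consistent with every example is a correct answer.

take(3) | sort_asc | min

Check, running the answer program on each example:
  [3, 12, 45, 23, 28, -47, -24, 31, 31, -36] -> [3, 12, 45] -> [3, 12, 45] -> 3
  [24, 28, 3, -16, -20, 39, -16, -3, -40, 3] -> [24, 28, 3] -> [3, 24, 28] -> 3
  [-19, -19, -36, 15, -43, -38, 42, -10, -33] -> [-19, -19, -36] -> [-36, -19, -19] -> -36
  [1, -38, 18, -42, 10, -18, -48, 3, 29, 49] -> [1, -38, 18] -> [-38, 1, 18] -> -38
  [-31, -37, -35, 27, -40, 41] -> [-31, -37, -35] -> [-37, -35, -31] -> -37
  [14, 40, -39, -37, -35, -7] -> [14, 40, -39] -> [-39, 14, 40] -> -39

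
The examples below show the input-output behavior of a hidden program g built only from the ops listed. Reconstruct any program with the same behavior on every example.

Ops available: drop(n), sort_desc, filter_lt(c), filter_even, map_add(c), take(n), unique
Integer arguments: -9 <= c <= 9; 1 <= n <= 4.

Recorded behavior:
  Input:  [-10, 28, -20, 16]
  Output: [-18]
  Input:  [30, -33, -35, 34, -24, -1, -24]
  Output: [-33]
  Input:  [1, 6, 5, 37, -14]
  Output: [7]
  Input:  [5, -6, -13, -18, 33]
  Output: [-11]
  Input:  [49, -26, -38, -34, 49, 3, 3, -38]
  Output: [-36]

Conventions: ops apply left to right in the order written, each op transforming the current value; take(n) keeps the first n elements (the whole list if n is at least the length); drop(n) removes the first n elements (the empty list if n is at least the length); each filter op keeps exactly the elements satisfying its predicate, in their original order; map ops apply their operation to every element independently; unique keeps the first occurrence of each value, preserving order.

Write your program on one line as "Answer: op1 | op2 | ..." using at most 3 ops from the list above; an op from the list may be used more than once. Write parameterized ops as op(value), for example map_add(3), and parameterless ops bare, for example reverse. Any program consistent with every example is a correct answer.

take(3) | map_add(2) | drop(2)

Check, running the answer program on each example:
  [-10, 28, -20, 16] -> [-10, 28, -20] -> [-8, 30, -18] -> [-18]
  [30, -33, -35, 34, -24, -1, -24] -> [30, -33, -35] -> [32, -31, -33] -> [-33]
  [1, 6, 5, 37, -14] -> [1, 6, 5] -> [3, 8, 7] -> [7]
  [5, -6, -13, -18, 33] -> [5, -6, -13] -> [7, -4, -11] -> [-11]
  [49, -26, -38, -34, 49, 3, 3, -38] -> [49, -26, -38] -> [51, -24, -36] -> [-36]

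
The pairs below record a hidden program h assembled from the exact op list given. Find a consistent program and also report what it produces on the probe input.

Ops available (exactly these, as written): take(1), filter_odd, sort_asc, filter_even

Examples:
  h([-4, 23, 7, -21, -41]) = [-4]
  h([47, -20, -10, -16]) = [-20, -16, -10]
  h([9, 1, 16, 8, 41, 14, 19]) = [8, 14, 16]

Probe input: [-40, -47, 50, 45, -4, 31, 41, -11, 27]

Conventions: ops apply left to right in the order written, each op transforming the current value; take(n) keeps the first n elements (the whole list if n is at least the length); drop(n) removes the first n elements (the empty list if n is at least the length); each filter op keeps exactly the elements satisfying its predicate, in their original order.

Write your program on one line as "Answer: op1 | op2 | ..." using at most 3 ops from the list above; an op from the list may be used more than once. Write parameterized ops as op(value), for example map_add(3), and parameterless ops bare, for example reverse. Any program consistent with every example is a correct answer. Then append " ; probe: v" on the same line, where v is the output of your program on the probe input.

sort_asc | filter_even ; probe: [-40, -4, 50]

Check, running the answer program on each example:
  [-4, 23, 7, -21, -41] -> [-41, -21, -4, 7, 23] -> [-4]
  [47, -20, -10, -16] -> [-20, -16, -10, 47] -> [-20, -16, -10]
  [9, 1, 16, 8, 41, 14, 19] -> [1, 8, 9, 14, 16, 19, 41] -> [8, 14, 16]
  probe: [-40, -47, 50, 45, -4, 31, 41, -11, 27] -> [-47, -40, -11, -4, 27, 31, 41, 45, 50] -> [-40, -4, 50]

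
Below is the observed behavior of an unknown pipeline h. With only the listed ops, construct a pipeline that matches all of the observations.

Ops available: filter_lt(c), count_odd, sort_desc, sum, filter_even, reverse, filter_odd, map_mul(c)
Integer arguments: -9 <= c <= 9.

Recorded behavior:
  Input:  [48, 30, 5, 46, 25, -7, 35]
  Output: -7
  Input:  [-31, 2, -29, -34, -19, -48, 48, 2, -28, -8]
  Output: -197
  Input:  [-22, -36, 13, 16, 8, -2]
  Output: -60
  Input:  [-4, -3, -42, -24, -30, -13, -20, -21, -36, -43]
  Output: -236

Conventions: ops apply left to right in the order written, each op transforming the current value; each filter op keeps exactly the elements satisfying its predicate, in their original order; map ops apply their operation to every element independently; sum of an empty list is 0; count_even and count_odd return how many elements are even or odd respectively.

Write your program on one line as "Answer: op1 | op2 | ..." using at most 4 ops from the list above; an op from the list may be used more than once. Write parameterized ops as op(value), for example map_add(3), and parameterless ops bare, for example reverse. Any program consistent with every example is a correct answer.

reverse | filter_lt(-1) | reverse | sum

Check, running the answer program on each example:
  [48, 30, 5, 46, 25, -7, 35] -> [35, -7, 25, 46, 5, 30, 48] -> [-7] -> [-7] -> -7
  [-31, 2, -29, -34, -19, -48, 48, 2, -28, -8] -> [-8, -28, 2, 48, -48, -19, -34, -29, 2, -31] -> [-8, -28, -48, -19, -34, -29, -31] -> [-31, -29, -34, -19, -48, -28, -8] -> -197
  [-22, -36, 13, 16, 8, -2] -> [-2, 8, 16, 13, -36, -22] -> [-2, -36, -22] -> [-22, -36, -2] -> -60
  [-4, -3, -42, -24, -30, -13, -20, -21, -36, -43] -> [-43, -36, -21, -20, -13, -30, -24, -42, -3, -4] -> [-43, -36, -21, -20, -13, -30, -24, -42, -3, -4] -> [-4, -3, -42, -24, -30, -13, -20, -21, -36, -43] -> -236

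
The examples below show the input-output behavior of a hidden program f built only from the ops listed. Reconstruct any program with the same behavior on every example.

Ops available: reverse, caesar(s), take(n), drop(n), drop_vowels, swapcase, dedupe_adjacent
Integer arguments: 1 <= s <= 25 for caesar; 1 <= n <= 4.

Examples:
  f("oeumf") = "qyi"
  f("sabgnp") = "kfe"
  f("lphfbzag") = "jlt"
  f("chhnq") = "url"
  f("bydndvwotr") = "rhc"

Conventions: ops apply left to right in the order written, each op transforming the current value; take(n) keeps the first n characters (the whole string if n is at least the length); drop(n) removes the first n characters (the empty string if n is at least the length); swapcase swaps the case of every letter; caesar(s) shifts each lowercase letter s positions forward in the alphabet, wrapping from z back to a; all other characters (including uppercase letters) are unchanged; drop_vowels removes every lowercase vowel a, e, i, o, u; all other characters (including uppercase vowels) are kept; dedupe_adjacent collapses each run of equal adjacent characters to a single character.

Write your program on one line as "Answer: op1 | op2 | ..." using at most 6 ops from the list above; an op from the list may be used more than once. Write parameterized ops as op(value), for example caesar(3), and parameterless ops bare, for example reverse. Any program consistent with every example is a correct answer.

dedupe_adjacent | drop(1) | take(3) | reverse | caesar(4)

Check, running the answer program on each example:
  "oeumf" -> "oeumf" -> "eumf" -> "eum" -> "mue" -> "qyi"
  "sabgnp" -> "sabgnp" -> "abgnp" -> "abg" -> "gba" -> "kfe"
  "lphfbzag" -> "lphfbzag" -> "phfbzag" -> "phf" -> "fhp" -> "jlt"
  "chhnq" -> "chnq" -> "hnq" -> "hnq" -> "qnh" -> "url"
  "bydndvwotr" -> "bydndvwotr" -> "ydndvwotr" -> "ydn" -> "ndy" -> "rhc"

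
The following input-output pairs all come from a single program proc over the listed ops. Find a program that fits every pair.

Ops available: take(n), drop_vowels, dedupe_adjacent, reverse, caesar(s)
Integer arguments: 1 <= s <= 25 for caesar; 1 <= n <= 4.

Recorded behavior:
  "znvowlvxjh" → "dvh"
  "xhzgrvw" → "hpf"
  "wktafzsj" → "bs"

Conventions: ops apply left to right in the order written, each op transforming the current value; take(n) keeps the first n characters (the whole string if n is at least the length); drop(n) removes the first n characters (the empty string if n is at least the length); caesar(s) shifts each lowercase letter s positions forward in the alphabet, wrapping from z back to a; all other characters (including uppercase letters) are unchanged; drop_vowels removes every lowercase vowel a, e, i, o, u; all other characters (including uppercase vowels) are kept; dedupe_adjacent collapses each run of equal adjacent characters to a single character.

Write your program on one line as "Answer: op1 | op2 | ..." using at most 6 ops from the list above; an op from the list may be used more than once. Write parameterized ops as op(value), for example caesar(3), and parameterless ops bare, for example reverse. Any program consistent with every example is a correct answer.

take(3) | reverse | caesar(24) | caesar(10) | drop_vowels

Check, running the answer program on each example:
  "znvowlvxjh" -> "znv" -> "vnz" -> "tlx" -> "dvh" -> "dvh"
  "xhzgrvw" -> "xhz" -> "zhx" -> "xfv" -> "hpf" -> "hpf"
  "wktafzsj" -> "wkt" -> "tkw" -> "riu" -> "bse" -> "bs"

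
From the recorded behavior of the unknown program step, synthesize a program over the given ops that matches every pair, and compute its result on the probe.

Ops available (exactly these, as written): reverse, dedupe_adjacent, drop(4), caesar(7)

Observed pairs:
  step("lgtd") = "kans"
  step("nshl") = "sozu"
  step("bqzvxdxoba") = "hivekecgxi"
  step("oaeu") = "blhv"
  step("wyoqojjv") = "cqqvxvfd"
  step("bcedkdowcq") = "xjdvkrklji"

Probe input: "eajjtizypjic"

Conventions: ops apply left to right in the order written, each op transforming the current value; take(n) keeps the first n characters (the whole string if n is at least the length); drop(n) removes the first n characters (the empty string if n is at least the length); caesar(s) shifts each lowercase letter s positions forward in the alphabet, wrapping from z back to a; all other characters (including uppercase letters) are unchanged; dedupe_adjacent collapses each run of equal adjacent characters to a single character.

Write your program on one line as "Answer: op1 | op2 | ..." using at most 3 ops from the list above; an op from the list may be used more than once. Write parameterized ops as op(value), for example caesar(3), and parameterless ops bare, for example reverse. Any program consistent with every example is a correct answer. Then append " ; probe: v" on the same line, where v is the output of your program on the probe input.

caesar(7) | reverse ; probe: "jpqwfgpaqqhl"

Check, running the answer program on each example:
  "lgtd" -> "snak" -> "kans"
  "nshl" -> "uzos" -> "sozu"
  "bqzvxdxoba" -> "ixgcekevih" -> "hivekecgxi"
  "oaeu" -> "vhlb" -> "blhv"
  "wyoqojjv" -> "dfvxvqqc" -> "cqqvxvfd"
  "bcedkdowcq" -> "ijlkrkvdjx" -> "xjdvkrklji"
  probe: "eajjtizypjic" -> "lhqqapgfwqpj" -> "jpqwfgpaqqhl"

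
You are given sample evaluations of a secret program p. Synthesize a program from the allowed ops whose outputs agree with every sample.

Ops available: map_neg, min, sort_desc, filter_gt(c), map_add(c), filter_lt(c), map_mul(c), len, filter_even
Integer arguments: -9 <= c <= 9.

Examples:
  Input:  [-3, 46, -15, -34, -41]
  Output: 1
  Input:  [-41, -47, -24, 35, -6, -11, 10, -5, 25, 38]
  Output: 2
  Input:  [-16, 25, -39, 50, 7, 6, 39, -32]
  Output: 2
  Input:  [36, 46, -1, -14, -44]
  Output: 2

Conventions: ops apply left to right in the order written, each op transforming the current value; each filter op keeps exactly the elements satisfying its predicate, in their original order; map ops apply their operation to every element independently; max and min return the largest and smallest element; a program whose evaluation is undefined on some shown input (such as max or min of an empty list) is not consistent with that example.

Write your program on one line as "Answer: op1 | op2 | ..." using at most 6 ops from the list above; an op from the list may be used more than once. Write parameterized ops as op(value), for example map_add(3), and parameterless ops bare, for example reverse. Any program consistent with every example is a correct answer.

map_add(-4) | filter_even | filter_lt(0) | map_mul(8) | len

Check, running the answer program on each example:
  [-3, 46, -15, -34, -41] -> [-7, 42, -19, -38, -45] -> [42, -38] -> [-38] -> [-304] -> 1
  [-41, -47, -24, 35, -6, -11, 10, -5, 25, 38] -> [-45, -51, -28, 31, -10, -15, 6, -9, 21, 34] -> [-28, -10, 6, 34] -> [-28, -10] -> [-224, -80] -> 2
  [-16, 25, -39, 50, 7, 6, 39, -32] -> [-20, 21, -43, 46, 3, 2, 35, -36] -> [-20, 46, 2, -36] -> [-20, -36] -> [-160, -288] -> 2
  [36, 46, -1, -14, -44] -> [32, 42, -5, -18, -48] -> [32, 42, -18, -48] -> [-18, -48] -> [-144, -384] -> 2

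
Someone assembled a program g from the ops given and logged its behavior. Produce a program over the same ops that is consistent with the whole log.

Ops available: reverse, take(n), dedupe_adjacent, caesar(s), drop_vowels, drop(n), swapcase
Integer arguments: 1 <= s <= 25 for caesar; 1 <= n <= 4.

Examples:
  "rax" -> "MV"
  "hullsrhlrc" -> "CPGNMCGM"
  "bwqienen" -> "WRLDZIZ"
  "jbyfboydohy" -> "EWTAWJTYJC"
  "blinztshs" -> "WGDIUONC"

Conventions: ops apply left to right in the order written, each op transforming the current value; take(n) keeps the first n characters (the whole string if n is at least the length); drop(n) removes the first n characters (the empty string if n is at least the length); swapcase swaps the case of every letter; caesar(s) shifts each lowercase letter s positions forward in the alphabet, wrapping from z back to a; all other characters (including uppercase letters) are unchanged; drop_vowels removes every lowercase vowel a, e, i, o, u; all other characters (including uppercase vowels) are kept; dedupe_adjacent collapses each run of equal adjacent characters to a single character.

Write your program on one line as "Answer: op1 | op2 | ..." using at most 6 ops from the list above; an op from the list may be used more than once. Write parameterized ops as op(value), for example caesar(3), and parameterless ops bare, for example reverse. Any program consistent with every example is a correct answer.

reverse | caesar(21) | drop(1) | swapcase | reverse | dedupe_adjacent

Check, running the answer program on each example:
  "rax" -> "xar" -> "svm" -> "vm" -> "VM" -> "MV" -> "MV"
  "hullsrhlrc" -> "crlhrslluh" -> "xmgcmnggpc" -> "mgcmnggpc" -> "MGCMNGGPC" -> "CPGGNMCGM" -> "CPGNMCGM"
  "bwqienen" -> "neneiqwb" -> "izizdlrw" -> "zizdlrw" -> "ZIZDLRW" -> "WRLDZIZ" -> "WRLDZIZ"
  "jbyfboydohy" -> "yhodyobfybj" -> "tcjytjwatwe" -> "cjytjwatwe" -> "CJYTJWATWE" -> "EWTAWJTYJC" -> "EWTAWJTYJC"
  "blinztshs" -> "shstznilb" -> "ncnouidgw" -> "cnouidgw" -> "CNOUIDGW" -> "WGDIUONC" -> "WGDIUONC"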